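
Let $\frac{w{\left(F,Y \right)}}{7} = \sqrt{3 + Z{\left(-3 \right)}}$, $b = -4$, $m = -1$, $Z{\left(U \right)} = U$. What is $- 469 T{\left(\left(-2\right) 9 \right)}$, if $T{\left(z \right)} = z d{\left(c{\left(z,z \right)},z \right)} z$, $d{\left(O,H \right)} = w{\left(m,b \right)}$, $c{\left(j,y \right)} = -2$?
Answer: $0$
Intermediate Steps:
$w{\left(F,Y \right)} = 0$ ($w{\left(F,Y \right)} = 7 \sqrt{3 - 3} = 7 \sqrt{0} = 7 \cdot 0 = 0$)
$d{\left(O,H \right)} = 0$
$T{\left(z \right)} = 0$ ($T{\left(z \right)} = z 0 z = 0 z = 0$)
$- 469 T{\left(\left(-2\right) 9 \right)} = \left(-469\right) 0 = 0$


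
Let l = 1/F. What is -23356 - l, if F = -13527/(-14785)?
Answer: -315951397/13527 ≈ -23357.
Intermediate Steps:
F = 13527/14785 (F = -13527*(-1/14785) = 13527/14785 ≈ 0.91491)
l = 14785/13527 (l = 1/(13527/14785) = 14785/13527 ≈ 1.0930)
-23356 - l = -23356 - 1*14785/13527 = -23356 - 14785/13527 = -315951397/13527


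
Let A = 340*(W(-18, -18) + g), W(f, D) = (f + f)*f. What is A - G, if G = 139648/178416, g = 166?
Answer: 3086142032/11151 ≈ 2.7676e+5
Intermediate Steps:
W(f, D) = 2*f**2 (W(f, D) = (2*f)*f = 2*f**2)
G = 8728/11151 (G = 139648*(1/178416) = 8728/11151 ≈ 0.78271)
A = 276760 (A = 340*(2*(-18)**2 + 166) = 340*(2*324 + 166) = 340*(648 + 166) = 340*814 = 276760)
A - G = 276760 - 1*8728/11151 = 276760 - 8728/11151 = 3086142032/11151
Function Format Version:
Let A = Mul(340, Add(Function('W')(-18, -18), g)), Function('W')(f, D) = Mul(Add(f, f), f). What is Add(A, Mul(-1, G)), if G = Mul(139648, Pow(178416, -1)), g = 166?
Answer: Rational(3086142032, 11151) ≈ 2.7676e+5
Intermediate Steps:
Function('W')(f, D) = Mul(2, Pow(f, 2)) (Function('W')(f, D) = Mul(Mul(2, f), f) = Mul(2, Pow(f, 2)))
G = Rational(8728, 11151) (G = Mul(139648, Rational(1, 178416)) = Rational(8728, 11151) ≈ 0.78271)
A = 276760 (A = Mul(340, Add(Mul(2, Pow(-18, 2)), 166)) = Mul(340, Add(Mul(2, 324), 166)) = Mul(340, Add(648, 166)) = Mul(340, 814) = 276760)
Add(A, Mul(-1, G)) = Add(276760, Mul(-1, Rational(8728, 11151))) = Add(276760, Rational(-8728, 11151)) = Rational(3086142032, 11151)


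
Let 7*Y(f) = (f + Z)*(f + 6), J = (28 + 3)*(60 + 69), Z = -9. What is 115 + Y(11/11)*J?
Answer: -31877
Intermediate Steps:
J = 3999 (J = 31*129 = 3999)
Y(f) = (-9 + f)*(6 + f)/7 (Y(f) = ((f - 9)*(f + 6))/7 = ((-9 + f)*(6 + f))/7 = (-9 + f)*(6 + f)/7)
115 + Y(11/11)*J = 115 + (-54/7 - 33/(7*11) + (11/11)²/7)*3999 = 115 + (-54/7 - 33/(7*11) + (11*(1/11))²/7)*3999 = 115 + (-54/7 - 3/7*1 + (⅐)*1²)*3999 = 115 + (-54/7 - 3/7 + (⅐)*1)*3999 = 115 + (-54/7 - 3/7 + ⅐)*3999 = 115 - 8*3999 = 115 - 31992 = -31877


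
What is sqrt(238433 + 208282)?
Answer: 9*sqrt(5515) ≈ 668.37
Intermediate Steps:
sqrt(238433 + 208282) = sqrt(446715) = 9*sqrt(5515)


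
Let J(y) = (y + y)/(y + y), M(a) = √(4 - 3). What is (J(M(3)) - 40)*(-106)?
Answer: 4134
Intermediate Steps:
M(a) = 1 (M(a) = √1 = 1)
J(y) = 1 (J(y) = (2*y)/((2*y)) = (2*y)*(1/(2*y)) = 1)
(J(M(3)) - 40)*(-106) = (1 - 40)*(-106) = -39*(-106) = 4134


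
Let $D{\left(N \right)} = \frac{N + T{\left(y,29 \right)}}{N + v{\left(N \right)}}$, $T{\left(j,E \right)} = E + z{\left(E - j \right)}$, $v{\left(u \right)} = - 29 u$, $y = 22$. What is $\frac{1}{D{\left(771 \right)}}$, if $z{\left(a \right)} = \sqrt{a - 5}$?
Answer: $- \frac{8635200}{319999} + \frac{10794 \sqrt{2}}{319999} \approx -26.937$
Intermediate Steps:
$z{\left(a \right)} = \sqrt{-5 + a}$
$T{\left(j,E \right)} = E + \sqrt{-5 + E - j}$ ($T{\left(j,E \right)} = E + \sqrt{-5 + \left(E - j\right)} = E + \sqrt{-5 + E - j}$)
$D{\left(N \right)} = - \frac{29 + N + \sqrt{2}}{28 N}$ ($D{\left(N \right)} = \frac{N + \left(29 + \sqrt{-5 + 29 - 22}\right)}{N - 29 N} = \frac{N + \left(29 + \sqrt{-5 + 29 - 22}\right)}{\left(-28\right) N} = \left(N + \left(29 + \sqrt{2}\right)\right) \left(- \frac{1}{28 N}\right) = \left(29 + N + \sqrt{2}\right) \left(- \frac{1}{28 N}\right) = - \frac{29 + N + \sqrt{2}}{28 N}$)
$\frac{1}{D{\left(771 \right)}} = \frac{1}{\frac{1}{28} \cdot \frac{1}{771} \left(-29 - 771 - \sqrt{2}\right)} = \frac{1}{\frac{1}{28} \cdot \frac{1}{771} \left(-800 - \sqrt{2}\right)} = \frac{1}{- \frac{200}{5397} - \frac{\sqrt{2}}{21588}}$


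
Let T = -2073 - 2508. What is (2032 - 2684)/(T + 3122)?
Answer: 652/1459 ≈ 0.44688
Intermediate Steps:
T = -4581
(2032 - 2684)/(T + 3122) = (2032 - 2684)/(-4581 + 3122) = -652/(-1459) = -652*(-1/1459) = 652/1459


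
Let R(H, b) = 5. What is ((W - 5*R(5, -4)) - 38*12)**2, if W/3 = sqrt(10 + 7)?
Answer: 231514 - 2886*sqrt(17) ≈ 2.1961e+5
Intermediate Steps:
W = 3*sqrt(17) (W = 3*sqrt(10 + 7) = 3*sqrt(17) ≈ 12.369)
((W - 5*R(5, -4)) - 38*12)**2 = ((3*sqrt(17) - 5*5) - 38*12)**2 = ((3*sqrt(17) - 25) - 456)**2 = ((-25 + 3*sqrt(17)) - 456)**2 = (-481 + 3*sqrt(17))**2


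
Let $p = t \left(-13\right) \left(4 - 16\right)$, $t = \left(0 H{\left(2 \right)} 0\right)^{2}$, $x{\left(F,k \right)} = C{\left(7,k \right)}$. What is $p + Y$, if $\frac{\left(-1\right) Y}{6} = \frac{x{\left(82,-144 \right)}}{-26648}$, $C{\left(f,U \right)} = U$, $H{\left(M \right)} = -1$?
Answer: $- \frac{108}{3331} \approx -0.032423$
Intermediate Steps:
$x{\left(F,k \right)} = k$
$t = 0$ ($t = \left(0 \left(-1\right) 0\right)^{2} = \left(0 \cdot 0\right)^{2} = 0^{2} = 0$)
$p = 0$ ($p = 0 \left(-13\right) \left(4 - 16\right) = 0 \left(-12\right) = 0$)
$Y = - \frac{108}{3331}$ ($Y = - 6 \left(- \frac{144}{-26648}\right) = - 6 \left(\left(-144\right) \left(- \frac{1}{26648}\right)\right) = \left(-6\right) \frac{18}{3331} = - \frac{108}{3331} \approx -0.032423$)
$p + Y = 0 - \frac{108}{3331} = - \frac{108}{3331}$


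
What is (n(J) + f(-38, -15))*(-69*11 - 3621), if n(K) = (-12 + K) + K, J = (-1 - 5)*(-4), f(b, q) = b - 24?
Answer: 113880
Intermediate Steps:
f(b, q) = -24 + b
J = 24 (J = -6*(-4) = 24)
n(K) = -12 + 2*K
(n(J) + f(-38, -15))*(-69*11 - 3621) = ((-12 + 2*24) + (-24 - 38))*(-69*11 - 3621) = ((-12 + 48) - 62)*(-759 - 3621) = (36 - 62)*(-4380) = -26*(-4380) = 113880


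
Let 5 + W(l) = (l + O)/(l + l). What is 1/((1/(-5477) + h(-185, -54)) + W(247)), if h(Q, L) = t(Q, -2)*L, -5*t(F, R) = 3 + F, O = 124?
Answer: -13528190/26648493849 ≈ -0.00050765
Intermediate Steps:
t(F, R) = -⅗ - F/5 (t(F, R) = -(3 + F)/5 = -⅗ - F/5)
h(Q, L) = L*(-⅗ - Q/5) (h(Q, L) = (-⅗ - Q/5)*L = L*(-⅗ - Q/5))
W(l) = -5 + (124 + l)/(2*l) (W(l) = -5 + (l + 124)/(l + l) = -5 + (124 + l)/((2*l)) = -5 + (124 + l)*(1/(2*l)) = -5 + (124 + l)/(2*l))
1/((1/(-5477) + h(-185, -54)) + W(247)) = 1/((1/(-5477) - ⅕*(-54)*(3 - 185)) + (-9/2 + 62/247)) = 1/((-1/5477 - ⅕*(-54)*(-182)) + (-9/2 + 62*(1/247))) = 1/((-1/5477 - 9828/5) + (-9/2 + 62/247)) = 1/(-53827961/27385 - 2099/494) = 1/(-26648493849/13528190) = -13528190/26648493849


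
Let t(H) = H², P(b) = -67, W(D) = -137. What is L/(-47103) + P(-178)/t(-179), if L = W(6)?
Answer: 1233716/1509227223 ≈ 0.00081745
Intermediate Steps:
L = -137
L/(-47103) + P(-178)/t(-179) = -137/(-47103) - 67/((-179)²) = -137*(-1/47103) - 67/32041 = 137/47103 - 67*1/32041 = 137/47103 - 67/32041 = 1233716/1509227223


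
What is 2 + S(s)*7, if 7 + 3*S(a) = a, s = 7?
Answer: 2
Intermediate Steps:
S(a) = -7/3 + a/3
2 + S(s)*7 = 2 + (-7/3 + (⅓)*7)*7 = 2 + (-7/3 + 7/3)*7 = 2 + 0*7 = 2 + 0 = 2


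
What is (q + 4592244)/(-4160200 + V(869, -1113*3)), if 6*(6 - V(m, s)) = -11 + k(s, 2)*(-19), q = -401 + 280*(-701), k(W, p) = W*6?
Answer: -26373378/25341799 ≈ -1.0407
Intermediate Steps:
k(W, p) = 6*W
q = -196681 (q = -401 - 196280 = -196681)
V(m, s) = 47/6 + 19*s (V(m, s) = 6 - (-11 + (6*s)*(-19))/6 = 6 - (-11 - 114*s)/6 = 6 + (11/6 + 19*s) = 47/6 + 19*s)
(q + 4592244)/(-4160200 + V(869, -1113*3)) = (-196681 + 4592244)/(-4160200 + (47/6 + 19*(-1113*3))) = 4395563/(-4160200 + (47/6 + 19*(-3339))) = 4395563/(-4160200 + (47/6 - 63441)) = 4395563/(-4160200 - 380599/6) = 4395563/(-25341799/6) = 4395563*(-6/25341799) = -26373378/25341799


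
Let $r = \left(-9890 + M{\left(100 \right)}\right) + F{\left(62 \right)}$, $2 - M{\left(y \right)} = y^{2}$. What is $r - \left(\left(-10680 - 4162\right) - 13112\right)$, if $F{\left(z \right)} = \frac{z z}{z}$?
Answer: $8128$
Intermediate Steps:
$F{\left(z \right)} = z$ ($F{\left(z \right)} = \frac{z^{2}}{z} = z$)
$M{\left(y \right)} = 2 - y^{2}$
$r = -19826$ ($r = \left(-9890 + \left(2 - 100^{2}\right)\right) + 62 = \left(-9890 + \left(2 - 10000\right)\right) + 62 = \left(-9890 - 9998\right) + 62 = -19888 + 62 = -19826$)
$r - \left(\left(-10680 - 4162\right) - 13112\right) = -19826 - \left(\left(-10680 - 4162\right) - 13112\right) = -19826 - \left(-14842 - 13112\right) = -19826 - -27954 = -19826 + 27954 = 8128$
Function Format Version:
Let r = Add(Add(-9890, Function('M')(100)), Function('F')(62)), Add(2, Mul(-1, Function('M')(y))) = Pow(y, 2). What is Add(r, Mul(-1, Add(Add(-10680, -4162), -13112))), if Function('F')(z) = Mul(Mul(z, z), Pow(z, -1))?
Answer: 8128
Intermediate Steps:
Function('F')(z) = z (Function('F')(z) = Mul(Pow(z, 2), Pow(z, -1)) = z)
Function('M')(y) = Add(2, Mul(-1, Pow(y, 2)))
r = -19826 (r = Add(Add(-9890, Add(2, Mul(-1, Pow(100, 2)))), 62) = Add(Add(-9890, Add(2, Mul(-1, 10000))), 62) = Add(Add(-9890, Add(2, -10000)), 62) = Add(Add(-9890, -9998), 62) = Add(-19888, 62) = -19826)
Add(r, Mul(-1, Add(Add(-10680, -4162), -13112))) = Add(-19826, Mul(-1, Add(Add(-10680, -4162), -13112))) = Add(-19826, Mul(-1, Add(-14842, -13112))) = Add(-19826, Mul(-1, -27954)) = Add(-19826, 27954) = 8128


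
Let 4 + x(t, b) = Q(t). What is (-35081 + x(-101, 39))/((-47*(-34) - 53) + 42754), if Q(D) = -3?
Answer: -35088/44299 ≈ -0.79207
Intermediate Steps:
x(t, b) = -7 (x(t, b) = -4 - 3 = -7)
(-35081 + x(-101, 39))/((-47*(-34) - 53) + 42754) = (-35081 - 7)/((-47*(-34) - 53) + 42754) = -35088/((1598 - 53) + 42754) = -35088/(1545 + 42754) = -35088/44299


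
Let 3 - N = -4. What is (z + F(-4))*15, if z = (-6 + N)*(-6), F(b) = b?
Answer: -150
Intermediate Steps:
N = 7 (N = 3 - 1*(-4) = 3 + 4 = 7)
z = -6 (z = (-6 + 7)*(-6) = 1*(-6) = -6)
(z + F(-4))*15 = (-6 - 4)*15 = -10*15 = -150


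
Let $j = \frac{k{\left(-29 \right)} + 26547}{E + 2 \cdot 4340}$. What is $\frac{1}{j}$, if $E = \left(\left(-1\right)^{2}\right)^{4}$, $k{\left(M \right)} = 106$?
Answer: $\frac{8681}{26653} \approx 0.3257$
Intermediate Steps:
$E = 1$ ($E = 1^{4} = 1$)
$j = \frac{26653}{8681}$ ($j = \frac{106 + 26547}{1 + 2 \cdot 4340} = \frac{26653}{1 + 8680} = \frac{26653}{8681} \approx 3.0703$)
$\frac{1}{j} = \frac{1}{\frac{26653}{8681}} = \frac{8681}{26653}$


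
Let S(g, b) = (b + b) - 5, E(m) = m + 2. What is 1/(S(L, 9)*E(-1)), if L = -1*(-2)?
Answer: 1/13 ≈ 0.076923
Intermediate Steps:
L = 2
E(m) = 2 + m
S(g, b) = -5 + 2*b (S(g, b) = 2*b - 5 = -5 + 2*b)
1/(S(L, 9)*E(-1)) = 1/((-5 + 2*9)*(2 - 1)) = 1/((-5 + 18)*1) = 1/(13*1) = 1/13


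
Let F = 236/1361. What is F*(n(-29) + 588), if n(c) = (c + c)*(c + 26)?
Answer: 179832/1361 ≈ 132.13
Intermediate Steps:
n(c) = 2*c*(26 + c) (n(c) = (2*c)*(26 + c) = 2*c*(26 + c))
F = 236/1361 (F = 236*(1/1361) = 236/1361 ≈ 0.17340)
F*(n(-29) + 588) = 236*(2*(-29)*(26 - 29) + 588)/1361 = 236*(2*(-29)*(-3) + 588)/1361 = 236*(174 + 588)/1361 = (236/1361)*762 = 179832/1361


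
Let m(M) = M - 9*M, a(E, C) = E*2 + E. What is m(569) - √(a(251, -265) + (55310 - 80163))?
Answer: -4552 - 10*I*√241 ≈ -4552.0 - 155.24*I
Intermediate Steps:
a(E, C) = 3*E (a(E, C) = 2*E + E = 3*E)
m(M) = -8*M
m(569) - √(a(251, -265) + (55310 - 80163)) = -8*569 - √(3*251 + (55310 - 80163)) = -4552 - √(753 - 24853) = -4552 - √(-24100) = -4552 - 10*I*√241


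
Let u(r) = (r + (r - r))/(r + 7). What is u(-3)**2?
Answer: 9/16 ≈ 0.56250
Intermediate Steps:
u(r) = r/(7 + r) (u(r) = (r + 0)/(7 + r) = r/(7 + r))
u(-3)**2 = (-3/(7 - 3))**2 = (-3/4)**2 = 9/16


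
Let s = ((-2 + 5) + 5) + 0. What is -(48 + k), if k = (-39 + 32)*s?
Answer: 8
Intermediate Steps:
s = 8 (s = (3 + 5) + 0 = 8 + 0 = 8)
k = -56 (k = (-39 + 32)*8 = -7*8 = -56)
-(48 + k) = -(48 - 56) = -1*(-8) = 8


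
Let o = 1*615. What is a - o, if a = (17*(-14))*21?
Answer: -5613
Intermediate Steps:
o = 615
a = -4998 (a = -238*21 = -4998)
a - o = -4998 - 1*615 = -4998 - 615 = -5613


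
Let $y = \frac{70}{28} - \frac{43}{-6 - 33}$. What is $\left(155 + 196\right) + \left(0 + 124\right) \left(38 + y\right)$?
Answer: $\frac{214879}{39} \approx 5509.7$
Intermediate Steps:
$y = \frac{281}{78}$ ($y = 70 \cdot \frac{1}{28} - \frac{43}{-39} = \frac{5}{2} - - \frac{43}{39} = \frac{5}{2} + \frac{43}{39} = \frac{281}{78} \approx 3.6026$)
$\left(155 + 196\right) + \left(0 + 124\right) \left(38 + y\right) = \left(155 + 196\right) + \left(0 + 124\right) \left(38 + \frac{281}{78}\right) = 351 + 124 \cdot \frac{3245}{78} = 351 + \frac{201190}{39} = \frac{214879}{39}$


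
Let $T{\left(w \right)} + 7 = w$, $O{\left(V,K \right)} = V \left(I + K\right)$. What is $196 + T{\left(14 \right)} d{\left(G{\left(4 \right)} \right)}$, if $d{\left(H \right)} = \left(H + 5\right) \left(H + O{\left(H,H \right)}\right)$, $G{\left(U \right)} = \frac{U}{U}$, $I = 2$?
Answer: $364$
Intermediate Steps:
$O{\left(V,K \right)} = V \left(2 + K\right)$
$T{\left(w \right)} = -7 + w$
$G{\left(U \right)} = 1$
$d{\left(H \right)} = \left(5 + H\right) \left(H + H \left(2 + H\right)\right)$ ($d{\left(H \right)} = \left(H + 5\right) \left(H + H \left(2 + H\right)\right) = \left(5 + H\right) \left(H + H \left(2 + H\right)\right)$)
$196 + T{\left(14 \right)} d{\left(G{\left(4 \right)} \right)} = 196 + \left(-7 + 14\right) 1 \left(15 + 1^{2} + 8 \cdot 1\right) = 196 + 7 \cdot 1 \left(15 + 1 + 8\right) = 196 + 7 \cdot 1 \cdot 24 = 196 + 7 \cdot 24 = 196 + 168 = 364$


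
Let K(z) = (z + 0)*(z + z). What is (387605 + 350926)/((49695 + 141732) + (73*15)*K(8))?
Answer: 27353/12281 ≈ 2.2273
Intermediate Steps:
K(z) = 2*z**2 (K(z) = z*(2*z) = 2*z**2)
(387605 + 350926)/((49695 + 141732) + (73*15)*K(8)) = (387605 + 350926)/((49695 + 141732) + (73*15)*(2*8**2)) = 738531/(191427 + 1095*(2*64)) = 738531/(191427 + 1095*128) = 738531/(191427 + 140160) = 738531/331587 = 738531*(1/331587) = 27353/12281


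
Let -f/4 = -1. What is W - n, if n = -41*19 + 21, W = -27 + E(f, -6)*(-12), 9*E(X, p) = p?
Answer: 739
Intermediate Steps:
f = 4 (f = -4*(-1) = 4)
E(X, p) = p/9
W = -19 (W = -27 + ((⅑)*(-6))*(-12) = -27 - ⅔*(-12) = -27 + 8 = -19)
n = -758 (n = -779 + 21 = -758)
W - n = -19 - 1*(-758) = -19 + 758 = 739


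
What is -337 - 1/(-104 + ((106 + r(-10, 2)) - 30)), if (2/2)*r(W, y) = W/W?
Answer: -9098/27 ≈ -336.96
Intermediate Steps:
r(W, y) = 1 (r(W, y) = W/W = 1)
-337 - 1/(-104 + ((106 + r(-10, 2)) - 30)) = -337 - 1/(-104 + ((106 + 1) - 30)) = -337 - 1/(-104 + (107 - 30)) = -337 - 1/(-104 + 77) = -337 - 1/(-27) = -337 - 1*(-1/27) = -337 + 1/27 = -9098/27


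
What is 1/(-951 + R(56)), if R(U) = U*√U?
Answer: -951/728785 - 112*√14/728785 ≈ -0.0018799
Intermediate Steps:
R(U) = U^(3/2)
1/(-951 + R(56)) = 1/(-951 + 56^(3/2)) = 1/(-951 + 112*√14)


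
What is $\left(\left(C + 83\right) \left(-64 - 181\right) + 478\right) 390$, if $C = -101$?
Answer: $1906320$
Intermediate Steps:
$\left(\left(C + 83\right) \left(-64 - 181\right) + 478\right) 390 = \left(\left(-101 + 83\right) \left(-64 - 181\right) + 478\right) 390 = \left(\left(-18\right) \left(-245\right) + 478\right) 390 = \left(4410 + 478\right) 390 = 4888 \cdot 390 = 1906320$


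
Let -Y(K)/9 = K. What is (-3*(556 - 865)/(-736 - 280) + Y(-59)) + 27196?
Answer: 28169705/1016 ≈ 27726.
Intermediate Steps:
Y(K) = -9*K
(-3*(556 - 865)/(-736 - 280) + Y(-59)) + 27196 = (-3*(556 - 865)/(-736 - 280) - 9*(-59)) + 27196 = (-(-927)/(-1016) + 531) + 27196 = (-(-927)*(-1)/1016 + 531) + 27196 = (-3*309/1016 + 531) + 27196 = (-927/1016 + 531) + 27196 = 538569/1016 + 27196 = 28169705/1016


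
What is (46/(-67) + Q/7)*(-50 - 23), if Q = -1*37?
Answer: 204473/469 ≈ 435.98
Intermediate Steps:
Q = -37
(46/(-67) + Q/7)*(-50 - 23) = (46/(-67) - 37/7)*(-50 - 23) = (46*(-1/67) - 37*1/7)*(-73) = (-46/67 - 37/7)*(-73) = -2801/469*(-73) = 204473/469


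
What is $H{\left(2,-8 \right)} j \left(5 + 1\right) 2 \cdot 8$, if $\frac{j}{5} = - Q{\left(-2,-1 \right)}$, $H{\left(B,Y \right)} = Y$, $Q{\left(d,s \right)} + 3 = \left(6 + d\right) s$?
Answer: $-26880$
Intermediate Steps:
$Q{\left(d,s \right)} = -3 + s \left(6 + d\right)$ ($Q{\left(d,s \right)} = -3 + \left(6 + d\right) s = -3 + s \left(6 + d\right)$)
$j = 35$ ($j = 5 \left(- (-3 + 6 \left(-1\right) - -2)\right) = 5 \left(- (-3 - 6 + 2)\right) = 5 \left(\left(-1\right) \left(-7\right)\right) = 5 \cdot 7 = 35$)
$H{\left(2,-8 \right)} j \left(5 + 1\right) 2 \cdot 8 = - 8 \cdot 35 \left(5 + 1\right) 2 \cdot 8 = - 8 \cdot 35 \cdot 6 \cdot 2 \cdot 8 = - 8 \cdot 210 \cdot 2 \cdot 8 = \left(-8\right) 420 \cdot 8 = \left(-3360\right) 8 = -26880$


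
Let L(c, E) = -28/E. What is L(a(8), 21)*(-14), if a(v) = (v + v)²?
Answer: 56/3 ≈ 18.667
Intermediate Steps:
a(v) = 4*v² (a(v) = (2*v)² = 4*v²)
L(a(8), 21)*(-14) = -28/21*(-14) = -28*1/21*(-14) = -4/3*(-14) = 56/3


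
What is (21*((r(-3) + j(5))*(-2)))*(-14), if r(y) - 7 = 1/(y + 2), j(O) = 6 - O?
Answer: 4116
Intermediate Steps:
r(y) = 7 + 1/(2 + y) (r(y) = 7 + 1/(y + 2) = 7 + 1/(2 + y))
(21*((r(-3) + j(5))*(-2)))*(-14) = (21*(((15 + 7*(-3))/(2 - 3) + (6 - 1*5))*(-2)))*(-14) = (21*(((15 - 21)/(-1) + (6 - 5))*(-2)))*(-14) = (21*((-1*(-6) + 1)*(-2)))*(-14) = (21*((6 + 1)*(-2)))*(-14) = (21*(7*(-2)))*(-14) = (21*(-14))*(-14) = -294*(-14) = 4116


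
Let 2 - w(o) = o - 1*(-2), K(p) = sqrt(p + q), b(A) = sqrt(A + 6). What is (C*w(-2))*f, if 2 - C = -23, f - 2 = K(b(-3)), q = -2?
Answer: 100 + 50*sqrt(-2 + sqrt(3)) ≈ 100.0 + 25.882*I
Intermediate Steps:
b(A) = sqrt(6 + A)
K(p) = sqrt(-2 + p) (K(p) = sqrt(p - 2) = sqrt(-2 + p))
w(o) = -o (w(o) = 2 - (o - 1*(-2)) = 2 - (o + 2) = 2 - (2 + o) = 2 + (-2 - o) = -o)
f = 2 + sqrt(-2 + sqrt(3)) (f = 2 + sqrt(-2 + sqrt(6 - 3)) = 2 + sqrt(-2 + sqrt(3)) ≈ 2.0 + 0.51764*I)
C = 25 (C = 2 - 1*(-23) = 2 + 23 = 25)
(C*w(-2))*f = (25*(-1*(-2)))*(2 + sqrt(-2 + sqrt(3))) = (25*2)*(2 + sqrt(-2 + sqrt(3))) = 50*(2 + sqrt(-2 + sqrt(3))) = 100 + 50*sqrt(-2 + sqrt(3))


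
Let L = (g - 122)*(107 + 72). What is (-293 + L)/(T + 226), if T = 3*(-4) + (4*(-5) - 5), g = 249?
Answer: 7480/63 ≈ 118.73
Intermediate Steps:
T = -37 (T = -12 + (-20 - 5) = -12 - 25 = -37)
L = 22733 (L = (249 - 122)*(107 + 72) = 127*179 = 22733)
(-293 + L)/(T + 226) = (-293 + 22733)/(-37 + 226) = 22440/189 = 22440*(1/189) = 7480/63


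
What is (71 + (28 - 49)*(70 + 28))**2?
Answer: 3948169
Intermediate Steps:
(71 + (28 - 49)*(70 + 28))**2 = (71 - 21*98)**2 = (71 - 2058)**2 = (-1987)**2 = 3948169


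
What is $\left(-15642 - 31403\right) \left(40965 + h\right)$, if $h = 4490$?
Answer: $-2138430475$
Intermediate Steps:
$\left(-15642 - 31403\right) \left(40965 + h\right) = \left(-15642 - 31403\right) \left(40965 + 4490\right) = \left(-47045\right) 45455 = -2138430475$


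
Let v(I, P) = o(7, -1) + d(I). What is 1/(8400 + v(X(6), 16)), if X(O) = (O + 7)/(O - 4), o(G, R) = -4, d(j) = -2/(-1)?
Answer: 1/8398 ≈ 0.00011908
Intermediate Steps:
d(j) = 2 (d(j) = -2*(-1) = 2)
X(O) = (7 + O)/(-4 + O)
v(I, P) = -2 (v(I, P) = -4 + 2 = -2)
1/(8400 + v(X(6), 16)) = 1/(8400 - 2) = 1/8398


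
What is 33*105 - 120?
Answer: 3345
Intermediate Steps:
33*105 - 120 = 3465 - 120 = 3345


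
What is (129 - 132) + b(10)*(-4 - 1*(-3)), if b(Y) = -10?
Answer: 7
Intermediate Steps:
(129 - 132) + b(10)*(-4 - 1*(-3)) = (129 - 132) - 10*(-4 - 1*(-3)) = -3 - 10*(-4 + 3) = -3 - 10*(-1) = -3 + 10 = 7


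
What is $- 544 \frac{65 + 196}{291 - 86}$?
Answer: $- \frac{141984}{205} \approx -692.6$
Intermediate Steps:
$- 544 \frac{65 + 196}{291 - 86} = - 544 \cdot \frac{261}{205} = - 544 \cdot 261 \cdot \frac{1}{205} = \left(-544\right) \frac{261}{205} = - \frac{141984}{205}$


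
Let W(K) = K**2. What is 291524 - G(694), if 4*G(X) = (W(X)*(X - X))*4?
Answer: 291524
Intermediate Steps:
G(X) = 0 (G(X) = ((X**2*(X - X))*4)/4 = ((X**2*0)*4)/4 = (0*4)/4 = (1/4)*0 = 0)
291524 - G(694) = 291524 - 1*0 = 291524 + 0 = 291524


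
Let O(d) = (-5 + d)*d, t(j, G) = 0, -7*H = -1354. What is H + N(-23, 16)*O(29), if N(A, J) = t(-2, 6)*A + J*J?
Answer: 1248586/7 ≈ 1.7837e+5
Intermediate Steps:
H = 1354/7 (H = -⅐*(-1354) = 1354/7 ≈ 193.43)
O(d) = d*(-5 + d)
N(A, J) = J² (N(A, J) = 0*A + J*J = 0 + J² = J²)
H + N(-23, 16)*O(29) = 1354/7 + 16²*(29*(-5 + 29)) = 1354/7 + 256*(29*24) = 1354/7 + 256*696 = 1354/7 + 178176 = 1248586/7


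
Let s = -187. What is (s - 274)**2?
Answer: 212521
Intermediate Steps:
(s - 274)**2 = (-187 - 274)**2 = (-461)**2 = 212521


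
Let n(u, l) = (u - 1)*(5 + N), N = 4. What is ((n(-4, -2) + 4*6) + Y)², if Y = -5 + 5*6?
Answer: 16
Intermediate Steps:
n(u, l) = -9 + 9*u (n(u, l) = (u - 1)*(5 + 4) = (-1 + u)*9 = -9 + 9*u)
Y = 25 (Y = -5 + 30 = 25)
((n(-4, -2) + 4*6) + Y)² = (((-9 + 9*(-4)) + 4*6) + 25)² = (((-9 - 36) + 24) + 25)² = ((-45 + 24) + 25)² = (-21 + 25)² = 4² = 16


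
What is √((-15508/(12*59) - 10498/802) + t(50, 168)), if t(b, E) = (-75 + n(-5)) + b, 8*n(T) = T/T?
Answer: I*√4825644322542/283908 ≈ 7.7375*I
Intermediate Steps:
n(T) = ⅛ (n(T) = (T/T)/8 = (⅛)*1 = ⅛)
t(b, E) = -599/8 + b (t(b, E) = (-75 + ⅛) + b = -599/8 + b)
√((-15508/(12*59) - 10498/802) + t(50, 168)) = √((-15508/(12*59) - 10498/802) + (-599/8 + 50)) = √((-15508/708 - 10498*1/802) - 199/8) = √((-15508*1/708 - 5249/401) - 199/8) = √((-3877/177 - 5249/401) - 199/8) = √(-2483750/70977 - 199/8) = √(-33994423/567816) = I*√4825644322542/283908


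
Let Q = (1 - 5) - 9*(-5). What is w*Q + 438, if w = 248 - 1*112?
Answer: 6014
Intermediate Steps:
Q = 41 (Q = -4 + 45 = 41)
w = 136 (w = 248 - 112 = 136)
w*Q + 438 = 136*41 + 438 = 5576 + 438 = 6014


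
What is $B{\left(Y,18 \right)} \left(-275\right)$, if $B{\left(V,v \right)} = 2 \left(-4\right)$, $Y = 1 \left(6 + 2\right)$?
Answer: $2200$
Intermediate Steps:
$Y = 8$ ($Y = 1 \cdot 8 = 8$)
$B{\left(V,v \right)} = -8$
$B{\left(Y,18 \right)} \left(-275\right) = \left(-8\right) \left(-275\right) = 2200$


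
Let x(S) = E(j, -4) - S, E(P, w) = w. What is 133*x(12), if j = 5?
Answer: -2128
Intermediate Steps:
x(S) = -4 - S
133*x(12) = 133*(-4 - 1*12) = 133*(-4 - 12) = 133*(-16) = -2128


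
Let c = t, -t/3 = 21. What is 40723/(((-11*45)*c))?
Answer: 40723/31185 ≈ 1.3059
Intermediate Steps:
t = -63 (t = -3*21 = -63)
c = -63
40723/(((-11*45)*c)) = 40723/((-11*45*(-63))) = 40723/((-495*(-63))) = 40723/31185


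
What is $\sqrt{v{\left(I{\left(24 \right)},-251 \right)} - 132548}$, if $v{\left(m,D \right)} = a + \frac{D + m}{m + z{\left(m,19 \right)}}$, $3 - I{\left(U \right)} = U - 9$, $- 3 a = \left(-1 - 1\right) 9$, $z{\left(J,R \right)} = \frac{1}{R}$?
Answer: $\frac{i \sqrt{6828622399}}{227} \approx 364.03 i$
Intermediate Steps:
$a = 6$ ($a = - \frac{\left(-1 - 1\right) 9}{3} = - \frac{\left(-2\right) 9}{3} = \left(- \frac{1}{3}\right) \left(-18\right) = 6$)
$I{\left(U \right)} = 12 - U$ ($I{\left(U \right)} = 3 - \left(U - 9\right) = 3 - \left(-9 + U\right) = 12 - U$)
$v{\left(m,D \right)} = 6 + \frac{D + m}{\frac{1}{19} + m}$ ($v{\left(m,D \right)} = 6 + \frac{D + m}{m + \frac{1}{19}} = 6 + \frac{D + m}{\frac{1}{19} + m}$)
$\sqrt{v{\left(I{\left(24 \right)},-251 \right)} - 132548} = \sqrt{\frac{6 + 19 \left(-251\right) + 133 \left(12 - 24\right)}{1 + 19 \left(12 - 24\right)} - 132548} = \sqrt{\frac{6 - 4769 + 133 \left(12 - 24\right)}{1 + 19 \left(12 - 24\right)} - 132548} = \sqrt{\frac{6 - 4769 + 133 \left(-12\right)}{1 + 19 \left(-12\right)} - 132548} = \sqrt{\frac{6 - 4769 - 1596}{1 - 228} - 132548} = \sqrt{\frac{1}{-227} \left(-6359\right) - 132548} = \sqrt{\left(- \frac{1}{227}\right) \left(-6359\right) - 132548} = \sqrt{\frac{6359}{227} - 132548} = \sqrt{- \frac{30082037}{227}} = \frac{i \sqrt{6828622399}}{227}$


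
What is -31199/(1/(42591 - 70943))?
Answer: 884554048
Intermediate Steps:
-31199/(1/(42591 - 70943)) = -31199/(1/(-28352)) = -31199/(-1/28352) = -31199*(-28352) = 884554048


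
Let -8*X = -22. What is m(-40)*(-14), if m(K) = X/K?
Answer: 77/80 ≈ 0.96250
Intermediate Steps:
X = 11/4 (X = -⅛*(-22) = 11/4 ≈ 2.7500)
m(K) = 11/(4*K)
m(-40)*(-14) = ((11/4)/(-40))*(-14) = ((11/4)*(-1/40))*(-14) = -11/160*(-14) = 77/80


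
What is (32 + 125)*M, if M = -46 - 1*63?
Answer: -17113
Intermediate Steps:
M = -109 (M = -46 - 63 = -109)
(32 + 125)*M = (32 + 125)*(-109) = 157*(-109) = -17113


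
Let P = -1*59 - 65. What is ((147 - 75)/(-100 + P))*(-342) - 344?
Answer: -3277/14 ≈ -234.07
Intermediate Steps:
P = -124 (P = -59 - 65 = -124)
((147 - 75)/(-100 + P))*(-342) - 344 = ((147 - 75)/(-100 - 124))*(-342) - 344 = (72/(-224))*(-342) - 344 = (72*(-1/224))*(-342) - 344 = -9/28*(-342) - 344 = 1539/14 - 344 = -3277/14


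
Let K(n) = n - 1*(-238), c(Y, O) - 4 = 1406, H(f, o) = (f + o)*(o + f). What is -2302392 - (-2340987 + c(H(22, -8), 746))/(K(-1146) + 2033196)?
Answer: -4679121293319/2032288 ≈ -2.3024e+6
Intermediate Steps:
H(f, o) = (f + o)² (H(f, o) = (f + o)*(f + o) = (f + o)²)
c(Y, O) = 1410 (c(Y, O) = 4 + 1406 = 1410)
K(n) = 238 + n (K(n) = n + 238 = 238 + n)
-2302392 - (-2340987 + c(H(22, -8), 746))/(K(-1146) + 2033196) = -2302392 - (-2340987 + 1410)/((238 - 1146) + 2033196) = -2302392 - (-2339577)/(-908 + 2033196) = -2302392 - (-2339577)/2032288 = -2302392 - 1*(-2339577/2032288) = -2302392 + 2339577/2032288 = -4679121293319/2032288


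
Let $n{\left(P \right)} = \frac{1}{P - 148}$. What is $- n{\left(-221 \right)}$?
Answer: $\frac{1}{369} \approx 0.00271$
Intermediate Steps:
$n{\left(P \right)} = \frac{1}{-148 + P}$
$- n{\left(-221 \right)} = - \frac{1}{-148 - 221} = - \frac{1}{-369} = \left(-1\right) \left(- \frac{1}{369}\right) = \frac{1}{369}$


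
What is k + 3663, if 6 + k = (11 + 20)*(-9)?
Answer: 3378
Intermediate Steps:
k = -285 (k = -6 + (11 + 20)*(-9) = -6 + 31*(-9) = -6 - 279 = -285)
k + 3663 = -285 + 3663 = 3378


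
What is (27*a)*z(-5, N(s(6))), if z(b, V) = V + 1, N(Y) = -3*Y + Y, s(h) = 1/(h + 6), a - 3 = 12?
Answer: 675/2 ≈ 337.50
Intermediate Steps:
a = 15 (a = 3 + 12 = 15)
s(h) = 1/(6 + h)
N(Y) = -2*Y
z(b, V) = 1 + V
(27*a)*z(-5, N(s(6))) = (27*15)*(1 - 2/(6 + 6)) = 405*(1 - 2/12) = 405*(1 - 2*1/12) = 405*(1 - ⅙) = 405*(⅚) = 675/2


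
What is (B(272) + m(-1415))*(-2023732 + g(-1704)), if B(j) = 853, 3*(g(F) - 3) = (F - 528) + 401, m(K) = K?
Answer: 3413036116/3 ≈ 1.1377e+9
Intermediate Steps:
g(F) = -118/3 + F/3 (g(F) = 3 + ((F - 528) + 401)/3 = 3 + ((-528 + F) + 401)/3 = 3 + (-127 + F)/3 = 3 + (-127/3 + F/3) = -118/3 + F/3)
(B(272) + m(-1415))*(-2023732 + g(-1704)) = (853 - 1415)*(-2023732 + (-118/3 + (⅓)*(-1704))) = -562*(-2023732 + (-118/3 - 568)) = -562*(-2023732 - 1822/3) = -562*(-6073018/3) = 3413036116/3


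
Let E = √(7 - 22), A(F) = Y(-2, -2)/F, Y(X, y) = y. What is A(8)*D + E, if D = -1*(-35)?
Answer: -35/4 + I*√15 ≈ -8.75 + 3.873*I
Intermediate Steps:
D = 35
A(F) = -2/F
E = I*√15 (E = √(-15) = I*√15 ≈ 3.873*I)
A(8)*D + E = -2/8*35 + I*√15 = -2*⅛*35 + I*√15 = -¼*35 + I*√15 = -35/4 + I*√15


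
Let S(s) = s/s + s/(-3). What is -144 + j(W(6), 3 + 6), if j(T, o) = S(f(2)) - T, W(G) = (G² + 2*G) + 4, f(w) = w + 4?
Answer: -197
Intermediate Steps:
f(w) = 4 + w
S(s) = 1 - s/3 (S(s) = 1 + s*(-⅓) = 1 - s/3)
W(G) = 4 + G² + 2*G
j(T, o) = -1 - T (j(T, o) = (1 - (4 + 2)/3) - T = (1 - ⅓*6) - T = (1 - 2) - T = -1 - T)
-144 + j(W(6), 3 + 6) = -144 + (-1 - (4 + 6² + 2*6)) = -144 + (-1 - (4 + 36 + 12)) = -144 + (-1 - 1*52) = -144 + (-1 - 52) = -144 - 53 = -197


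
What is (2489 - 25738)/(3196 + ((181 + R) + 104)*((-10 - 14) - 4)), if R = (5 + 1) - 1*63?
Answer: 23249/3188 ≈ 7.2927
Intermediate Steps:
R = -57 (R = 6 - 63 = -57)
(2489 - 25738)/(3196 + ((181 + R) + 104)*((-10 - 14) - 4)) = (2489 - 25738)/(3196 + ((181 - 57) + 104)*((-10 - 14) - 4)) = -23249/(3196 + (124 + 104)*(-24 - 4)) = -23249/(3196 + 228*(-28)) = -23249/(3196 - 6384) = -23249/(-3188) = -23249*(-1/3188) = 23249/3188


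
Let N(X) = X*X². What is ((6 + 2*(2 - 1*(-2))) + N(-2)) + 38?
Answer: 44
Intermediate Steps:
N(X) = X³
((6 + 2*(2 - 1*(-2))) + N(-2)) + 38 = ((6 + 2*(2 - 1*(-2))) + (-2)³) + 38 = ((6 + 2*(2 + 2)) - 8) + 38 = ((6 + 2*4) - 8) + 38 = ((6 + 8) - 8) + 38 = (14 - 8) + 38 = 6 + 38 = 44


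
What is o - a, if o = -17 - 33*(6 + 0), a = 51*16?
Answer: -1031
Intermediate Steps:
a = 816
o = -215 (o = -17 - 33*6 = -17 - 198 = -215)
o - a = -215 - 1*816 = -215 - 816 = -1031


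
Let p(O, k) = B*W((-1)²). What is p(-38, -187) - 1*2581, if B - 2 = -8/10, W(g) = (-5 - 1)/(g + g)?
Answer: -12923/5 ≈ -2584.6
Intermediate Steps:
W(g) = -3/g (W(g) = -6*1/(2*g) = -3/g)
B = 6/5 (B = 2 - 8/10 = 2 - 8*⅒ = 2 - ⅘ = 6/5 ≈ 1.2000)
p(O, k) = -18/5 (p(O, k) = 6*(-3/((-1)²))/5 = 6*(-3/1)/5 = 6*(-3*1)/5 = (6/5)*(-3) = -18/5)
p(-38, -187) - 1*2581 = -18/5 - 1*2581 = -18/5 - 2581 = -12923/5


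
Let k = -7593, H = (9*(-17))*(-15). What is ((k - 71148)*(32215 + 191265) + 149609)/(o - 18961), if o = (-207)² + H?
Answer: -17596889071/26183 ≈ -6.7207e+5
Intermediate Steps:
H = 2295 (H = -153*(-15) = 2295)
o = 45144 (o = (-207)² + 2295 = 42849 + 2295 = 45144)
((k - 71148)*(32215 + 191265) + 149609)/(o - 18961) = ((-7593 - 71148)*(32215 + 191265) + 149609)/(45144 - 18961) = (-78741*223480 + 149609)/26183 = (-17597038680 + 149609)*(1/26183) = -17596889071*1/26183 = -17596889071/26183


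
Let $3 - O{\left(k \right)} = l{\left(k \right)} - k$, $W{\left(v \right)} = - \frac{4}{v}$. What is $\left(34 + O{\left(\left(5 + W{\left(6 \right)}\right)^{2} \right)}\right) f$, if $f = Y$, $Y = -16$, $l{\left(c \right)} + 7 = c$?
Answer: $-704$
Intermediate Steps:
$l{\left(c \right)} = -7 + c$
$f = -16$
$O{\left(k \right)} = 10$ ($O{\left(k \right)} = 3 - \left(\left(-7 + k\right) - k\right) = 3 - -7 = 3 + 7 = 10$)
$\left(34 + O{\left(\left(5 + W{\left(6 \right)}\right)^{2} \right)}\right) f = \left(34 + 10\right) \left(-16\right) = 44 \left(-16\right) = -704$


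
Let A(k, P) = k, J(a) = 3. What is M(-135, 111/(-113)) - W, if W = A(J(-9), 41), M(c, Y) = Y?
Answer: -450/113 ≈ -3.9823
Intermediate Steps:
W = 3
M(-135, 111/(-113)) - W = 111/(-113) - 1*3 = 111*(-1/113) - 3 = -111/113 - 3 = -450/113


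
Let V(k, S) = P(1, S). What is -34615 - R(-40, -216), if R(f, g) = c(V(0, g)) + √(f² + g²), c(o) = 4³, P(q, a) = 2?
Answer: -34679 - 8*√754 ≈ -34899.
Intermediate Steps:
V(k, S) = 2
c(o) = 64
R(f, g) = 64 + √(f² + g²)
-34615 - R(-40, -216) = -34615 - (64 + √((-40)² + (-216)²)) = -34615 - (64 + √(1600 + 46656)) = -34615 - (64 + √48256) = -34615 - (64 + 8*√754) = -34615 + (-64 - 8*√754) = -34679 - 8*√754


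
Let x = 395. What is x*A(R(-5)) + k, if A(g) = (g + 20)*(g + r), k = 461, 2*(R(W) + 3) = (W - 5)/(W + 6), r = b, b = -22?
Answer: -141739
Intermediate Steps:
r = -22
R(W) = -3 + (-5 + W)/(2*(6 + W)) (R(W) = -3 + ((W - 5)/(W + 6))/2 = -3 + ((-5 + W)/(6 + W))/2 = -3 + (-5 + W)/(2*(6 + W)))
A(g) = (-22 + g)*(20 + g) (A(g) = (g + 20)*(g - 22) = (20 + g)*(-22 + g) = (-22 + g)*(20 + g))
x*A(R(-5)) + k = 395*(-440 + ((-41 - 5*(-5))/(2*(6 - 5)))² - (-41 - 5*(-5))/(6 - 5)) + 461 = 395*(-440 + ((½)*(-41 + 25)/1)² - (-41 + 25)/1) + 461 = 395*(-440 + ((½)*1*(-16))² - (-16)) + 461 = 395*(-440 + (-8)² - 2*(-8)) + 461 = 395*(-440 + 64 + 16) + 461 = 395*(-360) + 461 = -142200 + 461 = -141739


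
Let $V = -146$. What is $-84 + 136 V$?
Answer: $-19940$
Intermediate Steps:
$-84 + 136 V = -84 + 136 \left(-146\right) = -84 - 19856 = -19940$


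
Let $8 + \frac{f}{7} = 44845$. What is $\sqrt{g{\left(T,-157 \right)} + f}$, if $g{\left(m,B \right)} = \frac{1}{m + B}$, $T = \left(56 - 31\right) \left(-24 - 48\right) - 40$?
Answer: $\frac{\sqrt{1251672514734}}{1997} \approx 560.23$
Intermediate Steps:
$f = 313859$ ($f = -56 + 7 \cdot 44845 = -56 + 313915 = 313859$)
$T = -1840$ ($T = 25 \left(-72\right) - 40 = -1800 - 40 = -1840$)
$g{\left(m,B \right)} = \frac{1}{B + m}$
$\sqrt{g{\left(T,-157 \right)} + f} = \sqrt{\frac{1}{-157 - 1840} + 313859} = \sqrt{\frac{1}{-1997} + 313859} = \sqrt{- \frac{1}{1997} + 313859} = \sqrt{\frac{626776422}{1997}} = \frac{\sqrt{1251672514734}}{1997}$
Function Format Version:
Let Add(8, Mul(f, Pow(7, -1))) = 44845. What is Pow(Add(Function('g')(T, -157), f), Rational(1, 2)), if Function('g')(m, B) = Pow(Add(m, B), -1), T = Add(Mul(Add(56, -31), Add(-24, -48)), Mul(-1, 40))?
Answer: Mul(Rational(1, 1997), Pow(1251672514734, Rational(1, 2))) ≈ 560.23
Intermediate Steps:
f = 313859 (f = Add(-56, Mul(7, 44845)) = Add(-56, 313915) = 313859)
T = -1840 (T = Add(Mul(25, -72), -40) = Add(-1800, -40) = -1840)
Function('g')(m, B) = Pow(Add(B, m), -1)
Pow(Add(Function('g')(T, -157), f), Rational(1, 2)) = Pow(Add(Pow(Add(-157, -1840), -1), 313859), Rational(1, 2)) = Pow(Add(Pow(-1997, -1), 313859), Rational(1, 2)) = Pow(Add(Rational(-1, 1997), 313859), Rational(1, 2)) = Pow(Rational(626776422, 1997), Rational(1, 2)) = Mul(Rational(1, 1997), Pow(1251672514734, Rational(1, 2)))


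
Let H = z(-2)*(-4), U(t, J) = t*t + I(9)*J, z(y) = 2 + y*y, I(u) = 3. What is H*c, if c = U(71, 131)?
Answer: -130416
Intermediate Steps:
z(y) = 2 + y²
U(t, J) = t² + 3*J (U(t, J) = t*t + 3*J = t² + 3*J)
H = -24 (H = (2 + (-2)²)*(-4) = (2 + 4)*(-4) = 6*(-4) = -24)
c = 5434 (c = 71² + 3*131 = 5041 + 393 = 5434)
H*c = -24*5434 = -130416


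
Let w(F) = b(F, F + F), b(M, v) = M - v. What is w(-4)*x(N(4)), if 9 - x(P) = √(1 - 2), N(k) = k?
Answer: 36 - 4*I ≈ 36.0 - 4.0*I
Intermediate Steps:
w(F) = -F (w(F) = F - (F + F) = F - 2*F = -F)
x(P) = 9 - I (x(P) = 9 - √(1 - 2) = 9 - √(-1) = 9 - I)
w(-4)*x(N(4)) = (-1*(-4))*(9 - I) = 4*(9 - I) = 36 - 4*I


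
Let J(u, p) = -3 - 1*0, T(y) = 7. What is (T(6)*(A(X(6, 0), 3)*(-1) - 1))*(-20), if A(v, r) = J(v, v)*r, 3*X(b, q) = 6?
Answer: -1120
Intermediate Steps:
J(u, p) = -3 (J(u, p) = -3 + 0 = -3)
X(b, q) = 2 (X(b, q) = (1/3)*6 = 2)
A(v, r) = -3*r
(T(6)*(A(X(6, 0), 3)*(-1) - 1))*(-20) = (7*(-3*3*(-1) - 1))*(-20) = (7*(-9*(-1) - 1))*(-20) = (7*(9 - 1))*(-20) = (7*8)*(-20) = 56*(-20) = -1120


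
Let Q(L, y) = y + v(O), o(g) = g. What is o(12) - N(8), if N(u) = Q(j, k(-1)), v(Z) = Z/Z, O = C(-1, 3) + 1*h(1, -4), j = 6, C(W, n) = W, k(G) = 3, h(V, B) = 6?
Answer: 8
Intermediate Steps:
O = 5 (O = -1 + 1*6 = -1 + 6 = 5)
v(Z) = 1
Q(L, y) = 1 + y (Q(L, y) = y + 1 = 1 + y)
N(u) = 4 (N(u) = 1 + 3 = 4)
o(12) - N(8) = 12 - 1*4 = 12 - 4 = 8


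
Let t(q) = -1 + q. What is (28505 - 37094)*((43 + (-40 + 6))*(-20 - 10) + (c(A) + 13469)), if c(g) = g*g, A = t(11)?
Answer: -114225111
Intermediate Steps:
A = 10 (A = -1 + 11 = 10)
c(g) = g²
(28505 - 37094)*((43 + (-40 + 6))*(-20 - 10) + (c(A) + 13469)) = (28505 - 37094)*((43 + (-40 + 6))*(-20 - 10) + (10² + 13469)) = -8589*((43 - 34)*(-30) + (100 + 13469)) = -8589*(9*(-30) + 13569) = -8589*(-270 + 13569) = -8589*13299 = -114225111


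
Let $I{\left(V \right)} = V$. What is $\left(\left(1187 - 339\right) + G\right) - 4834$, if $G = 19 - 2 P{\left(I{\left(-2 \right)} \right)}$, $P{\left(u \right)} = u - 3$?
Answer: $-3957$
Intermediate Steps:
$P{\left(u \right)} = -3 + u$
$G = 29$ ($G = 19 - 2 \left(-3 - 2\right) = 19 - -10 = 19 + 10 = 29$)
$\left(\left(1187 - 339\right) + G\right) - 4834 = \left(\left(1187 - 339\right) + 29\right) - 4834 = \left(848 + 29\right) - 4834 = 877 - 4834 = -3957$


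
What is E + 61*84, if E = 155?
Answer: 5279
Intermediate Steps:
E + 61*84 = 155 + 61*84 = 155 + 5124 = 5279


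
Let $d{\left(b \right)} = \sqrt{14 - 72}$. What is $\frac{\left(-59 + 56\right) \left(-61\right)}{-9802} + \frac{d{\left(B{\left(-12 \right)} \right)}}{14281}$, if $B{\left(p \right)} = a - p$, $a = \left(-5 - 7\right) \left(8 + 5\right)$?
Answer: $- \frac{183}{9802} + \frac{i \sqrt{58}}{14281} \approx -0.01867 + 0.00053328 i$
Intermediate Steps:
$a = -156$ ($a = \left(-12\right) 13 = -156$)
$B{\left(p \right)} = -156 - p$
$d{\left(b \right)} = i \sqrt{58}$ ($d{\left(b \right)} = \sqrt{-58} = i \sqrt{58}$)
$\frac{\left(-59 + 56\right) \left(-61\right)}{-9802} + \frac{d{\left(B{\left(-12 \right)} \right)}}{14281} = \frac{\left(-59 + 56\right) \left(-61\right)}{-9802} + \frac{i \sqrt{58}}{14281} = \left(-3\right) \left(-61\right) \left(- \frac{1}{9802}\right) + i \sqrt{58} \cdot \frac{1}{14281} = 183 \left(- \frac{1}{9802}\right) + \frac{i \sqrt{58}}{14281} = - \frac{183}{9802} + \frac{i \sqrt{58}}{14281}$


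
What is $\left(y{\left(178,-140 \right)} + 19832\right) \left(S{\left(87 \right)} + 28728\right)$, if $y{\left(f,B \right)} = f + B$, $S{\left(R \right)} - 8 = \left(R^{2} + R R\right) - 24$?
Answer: $871299500$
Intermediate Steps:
$S{\left(R \right)} = -16 + 2 R^{2}$ ($S{\left(R \right)} = 8 - \left(24 - R^{2} - R R\right) = 8 + \left(\left(R^{2} + R^{2}\right) - 24\right) = 8 + \left(2 R^{2} - 24\right) = 8 + \left(-24 + 2 R^{2}\right) = -16 + 2 R^{2}$)
$y{\left(f,B \right)} = B + f$
$\left(y{\left(178,-140 \right)} + 19832\right) \left(S{\left(87 \right)} + 28728\right) = \left(\left(-140 + 178\right) + 19832\right) \left(\left(-16 + 2 \cdot 87^{2}\right) + 28728\right) = \left(38 + 19832\right) \left(\left(-16 + 2 \cdot 7569\right) + 28728\right) = 19870 \left(\left(-16 + 15138\right) + 28728\right) = 19870 \left(15122 + 28728\right) = 19870 \cdot 43850 = 871299500$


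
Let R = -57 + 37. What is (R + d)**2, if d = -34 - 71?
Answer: 15625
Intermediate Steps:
d = -105
R = -20
(R + d)**2 = (-20 - 105)**2 = (-125)**2 = 15625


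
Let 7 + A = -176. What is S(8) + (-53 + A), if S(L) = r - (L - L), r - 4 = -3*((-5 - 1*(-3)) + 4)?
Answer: -238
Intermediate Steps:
A = -183 (A = -7 - 176 = -183)
r = -2 (r = 4 - 3*((-5 - 1*(-3)) + 4) = 4 - 3*((-5 + 3) + 4) = 4 - 3*(-2 + 4) = 4 - 3*2 = 4 - 6 = -2)
S(L) = -2 (S(L) = -2 - (L - L) = -2 - 1*0 = -2 + 0 = -2)
S(8) + (-53 + A) = -2 + (-53 - 183) = -2 - 236 = -238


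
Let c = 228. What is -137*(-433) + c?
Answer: 59549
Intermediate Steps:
-137*(-433) + c = -137*(-433) + 228 = 59321 + 228 = 59549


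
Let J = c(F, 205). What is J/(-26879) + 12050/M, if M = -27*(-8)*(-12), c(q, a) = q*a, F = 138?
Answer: -198609815/34835184 ≈ -5.7014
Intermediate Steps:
c(q, a) = a*q
M = -2592 (M = 216*(-12) = -2592)
J = 28290 (J = 205*138 = 28290)
J/(-26879) + 12050/M = 28290/(-26879) + 12050/(-2592) = 28290*(-1/26879) + 12050*(-1/2592) = -28290/26879 - 6025/1296 = -198609815/34835184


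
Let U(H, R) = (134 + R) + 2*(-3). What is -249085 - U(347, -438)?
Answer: -248775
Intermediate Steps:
U(H, R) = 128 + R (U(H, R) = (134 + R) - 6 = 128 + R)
-249085 - U(347, -438) = -249085 - (128 - 438) = -249085 - 1*(-310) = -249085 + 310 = -248775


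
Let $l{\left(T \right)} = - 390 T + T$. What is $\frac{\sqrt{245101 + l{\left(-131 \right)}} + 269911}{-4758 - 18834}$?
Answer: $- \frac{269911}{23592} - \frac{\sqrt{74015}}{11796} \approx -11.464$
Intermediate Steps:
$l{\left(T \right)} = - 389 T$
$\frac{\sqrt{245101 + l{\left(-131 \right)}} + 269911}{-4758 - 18834} = \frac{\sqrt{245101 - -50959} + 269911}{-4758 - 18834} = \frac{\sqrt{245101 + 50959} + 269911}{-23592} = \left(\sqrt{296060} + 269911\right) \left(- \frac{1}{23592}\right) = \left(2 \sqrt{74015} + 269911\right) \left(- \frac{1}{23592}\right) = \left(269911 + 2 \sqrt{74015}\right) \left(- \frac{1}{23592}\right) = - \frac{269911}{23592} - \frac{\sqrt{74015}}{11796}$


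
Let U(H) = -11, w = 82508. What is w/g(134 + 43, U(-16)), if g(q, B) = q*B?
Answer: -82508/1947 ≈ -42.377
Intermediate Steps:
g(q, B) = B*q
w/g(134 + 43, U(-16)) = 82508/((-11*(134 + 43))) = 82508/((-11*177)) = 82508/(-1947) = 82508*(-1/1947) = -82508/1947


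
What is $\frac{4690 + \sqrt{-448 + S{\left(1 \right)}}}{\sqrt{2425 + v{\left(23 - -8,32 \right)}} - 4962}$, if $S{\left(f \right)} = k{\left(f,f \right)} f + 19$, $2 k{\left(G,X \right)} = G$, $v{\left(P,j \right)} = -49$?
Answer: $- \frac{1939315}{2051589} - \frac{2345 \sqrt{66}}{2051589} - \frac{827 i \sqrt{1714}}{8206356} - \frac{i \sqrt{28281}}{4103178} \approx -0.95456 - 0.0042131 i$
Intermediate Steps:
$k{\left(G,X \right)} = \frac{G}{2}$
$S{\left(f \right)} = 19 + \frac{f^{2}}{2}$ ($S{\left(f \right)} = \frac{f}{2} f + 19 = \frac{f^{2}}{2} + 19 = 19 + \frac{f^{2}}{2}$)
$\frac{4690 + \sqrt{-448 + S{\left(1 \right)}}}{\sqrt{2425 + v{\left(23 - -8,32 \right)}} - 4962} = \frac{4690 + \sqrt{-448 + \left(19 + \frac{1^{2}}{2}\right)}}{\sqrt{2425 - 49} - 4962} = \frac{4690 + \sqrt{-448 + \left(19 + \frac{1}{2} \cdot 1\right)}}{\sqrt{2376} - 4962} = \frac{4690 + \sqrt{-448 + \left(19 + \frac{1}{2}\right)}}{6 \sqrt{66} - 4962} = \frac{4690 + \sqrt{-448 + \frac{39}{2}}}{-4962 + 6 \sqrt{66}} = \frac{4690 + \sqrt{- \frac{857}{2}}}{-4962 + 6 \sqrt{66}} = \frac{4690 + \frac{i \sqrt{1714}}{2}}{-4962 + 6 \sqrt{66}}$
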